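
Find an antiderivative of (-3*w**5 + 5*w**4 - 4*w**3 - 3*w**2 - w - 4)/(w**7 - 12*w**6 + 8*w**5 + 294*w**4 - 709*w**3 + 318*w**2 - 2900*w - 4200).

-19973*log(w - 7)/5088 + 1783*log(w - 6)/308 - 1139*log(w - 5)/580 - log(w + 1)/1120 + 6463*log(w + 5)/76560 + 517*log(w**2 + 4)/61480 - 231*atan(w/2)/30740 + C

Factor the denominator: (w - 7)*(w - 6)*(w - 5)*(w + 1)*(w + 5)*(w**2 + 4).
Partial-fraction decomposition: 11*(47*w - 42)/(30740*(w**2 + 4)) + 6463/(76560*(w + 5)) - 1/(1120*(w + 1)) - 1139/(580*(w - 5)) + 1783/(308*(w - 6)) - 19973/(5088*(w - 7)).
Integrate each term; A/(w−a) gives A·log|w−a|; the (Bw+D)/(w²+p²) term gives a log and an atan.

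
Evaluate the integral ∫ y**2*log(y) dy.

Use integration by parts with u = log(y), dv = y**2 dy.
Then du = 1/y dy and v = y**3/3.

y**3*log(y)/3 - y**3/9 + C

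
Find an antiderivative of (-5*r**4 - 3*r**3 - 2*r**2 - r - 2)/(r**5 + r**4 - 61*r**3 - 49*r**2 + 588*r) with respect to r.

Factor the denominator: r*(r - 7)*(r - 3)*(r + 4)*(r + 7).
Partial-fraction decomposition: -11069/(2940*(r + 7)) + 559/(462*(r + 4)) + 509/(840*(r - 3)) - 13141/(4312*(r - 7)) - 1/(294*r).
Integrate each term: A/(r−a) contributes A·log|r−a|.

-log(r)/294 - 13141*log(r - 7)/4312 + 509*log(r - 3)/840 + 559*log(r + 4)/462 - 11069*log(r + 7)/2940 + C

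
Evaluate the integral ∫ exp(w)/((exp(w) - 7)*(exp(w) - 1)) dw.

Let u = e^w, du = e^w dw.
The integral becomes ∫ du/((u-1)(u-7)); decompose into partial fractions.

log(exp(w) - 7)/6 - log(exp(w) - 1)/6 + C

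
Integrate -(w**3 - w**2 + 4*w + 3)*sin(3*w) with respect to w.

Use integration by parts with u = w**3 - w**2 + 4*w + 3, dv = -sin(3*w) dw, so v = cos(3*w)/3.
Apply parts 3 times (tabular method): alternate signs, differentiate u down to 0, integrate dv up.

w**3*cos(3*w)/3 - w**2*sin(3*w)/3 - w**2*cos(3*w)/3 + 2*w*sin(3*w)/9 + 10*w*cos(3*w)/9 - 10*sin(3*w)/27 + 29*cos(3*w)/27 + C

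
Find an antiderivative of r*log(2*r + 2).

r**2*log(2*r + 2)/2 - r**2/4 + r/2 - log(r + 1)/2 + C

Use integration by parts with u = log(2*r + 2), dv = r dr.
Then du = 2/(2*r + 2) dr and v = r**2/2.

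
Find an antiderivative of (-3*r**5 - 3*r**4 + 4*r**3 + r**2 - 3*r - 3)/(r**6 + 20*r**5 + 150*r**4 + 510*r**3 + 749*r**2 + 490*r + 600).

2073*log(r + 4)/34 + 63459*log(r + 5)/338 - 18627*log(r + 6)/74 - 615*log(r**2 + 1)/425204 - 1966*atan(r)/106301 + 7037/(26*r + 130) + C

Factor the denominator: (r + 4)*(r + 5)**2*(r + 6)*(r**2 + 1).
Partial-fraction decomposition: -(615*r + 3932)/(212602*(r**2 + 1)) - 18627/(74*(r + 6)) + 63459/(338*(r + 5)) - 7037/(26*(r + 5)**2) + 2073/(34*(r + 4)).
Integrate each term; A/(r−a) gives A·log|r−a|; the (Br+D)/(r²+p²) term gives a log and an atan.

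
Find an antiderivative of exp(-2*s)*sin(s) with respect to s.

-2*exp(-2*s)*sin(s)/5 - exp(-2*s)*cos(s)/5 + C

Let I denote the integral. Integrate by parts with u = sin(s), dv = exp(-2*s) ds, so v = -exp(-2*s)/2: I = -exp(-2*s)*sin(s)/2 + (1/2)·∫ exp(-2*s)*cos(s) ds.
Apply parts again with u = cos(s), dv = exp(-2*s) ds: ∫ exp(-2*s)*cos(s) ds = -exp(-2*s)*cos(s)/2 − (1/2)·I. Substituting back brings back I: I = -exp(-2*s)*sin(s)/2 - exp(-2*s)*cos(s)/4 − (1/4)·I.
Solving for I: (1 + 1/4)·I equals the remaining terms, so I = (4/5)·(-exp(-2*s)*sin(s)/2 - exp(-2*s)*cos(s)/4).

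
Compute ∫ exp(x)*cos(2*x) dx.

Let I denote the integral. Integrate by parts with u = cos(2*x), dv = exp(x) dx, so v = exp(x): I = exp(x)*cos(2*x) + 2·∫ exp(x)*sin(2*x) dx.
Apply parts again with u = sin(2*x), dv = exp(x) dx: ∫ exp(x)*sin(2*x) dx = exp(x)*sin(2*x) − 2·I. Substituting back brings back I: I = 2*exp(x)*sin(2*x) + exp(x)*cos(2*x) − 4·I.
Solving for I: (1 + 4)·I equals the remaining terms, so I = (1/5)·(2*exp(x)*sin(2*x) + exp(x)*cos(2*x)).

2*exp(x)*sin(2*x)/5 + exp(x)*cos(2*x)/5 + C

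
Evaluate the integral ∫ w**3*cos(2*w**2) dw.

Let u = w², du = 2w dw; rewrite as (1/2)∫ u^1·cos(2u) du.
Now integrate by parts 1 time.

w**2*sin(2*w**2)/4 + cos(2*w**2)/8 + C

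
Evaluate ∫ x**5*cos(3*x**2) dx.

x**4*sin(3*x**2)/6 + x**2*cos(3*x**2)/9 - sin(3*x**2)/27 + C

Let u = x², du = 2x dx; rewrite as (1/2)∫ u^2·cos(3u) du.
Now integrate by parts 2 times.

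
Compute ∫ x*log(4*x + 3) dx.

x**2*log(4*x + 3)/2 - x**2/4 + 3*x/8 - 9*log(4*x + 3)/32 + C

Use integration by parts with u = log(4*x + 3), dv = x dx.
Then du = 4/(4*x + 3) dx and v = x**2/2.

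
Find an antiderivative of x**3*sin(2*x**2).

Let u = x², du = 2x dx; rewrite as (1/2)∫ u^1·sin(2u) du.
Now integrate by parts 1 time.

-x**2*cos(2*x**2)/4 + sin(2*x**2)/8 + C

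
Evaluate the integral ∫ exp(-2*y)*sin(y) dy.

Let I denote the integral. Integrate by parts with u = sin(y), dv = exp(-2*y) dy, so v = -exp(-2*y)/2: I = -exp(-2*y)*sin(y)/2 + (1/2)·∫ exp(-2*y)*cos(y) dy.
Apply parts again with u = cos(y), dv = exp(-2*y) dy: ∫ exp(-2*y)*cos(y) dy = -exp(-2*y)*cos(y)/2 − (1/2)·I. Substituting back brings back I: I = -exp(-2*y)*sin(y)/2 - exp(-2*y)*cos(y)/4 − (1/4)·I.
Solving for I: (1 + 1/4)·I equals the remaining terms, so I = (4/5)·(-exp(-2*y)*sin(y)/2 - exp(-2*y)*cos(y)/4).

-2*exp(-2*y)*sin(y)/5 - exp(-2*y)*cos(y)/5 + C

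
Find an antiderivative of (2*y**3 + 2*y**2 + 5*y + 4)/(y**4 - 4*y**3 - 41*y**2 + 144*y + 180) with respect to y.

269*log(y - 6)/42 - 329*log(y - 5)/66 - log(y + 1)/210 + 193*log(y + 6)/330 + C

Factor the denominator: (y - 6)*(y - 5)*(y + 1)*(y + 6).
Partial-fraction decomposition: 193/(330*(y + 6)) - 1/(210*(y + 1)) - 329/(66*(y - 5)) + 269/(42*(y - 6)).
Integrate each term: A/(y−a) contributes A·log|y−a|.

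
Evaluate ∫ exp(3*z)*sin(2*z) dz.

Let I denote the integral. Integrate by parts with u = sin(2*z), dv = exp(3*z) dz, so v = exp(3*z)/3: I = exp(3*z)*sin(2*z)/3 − (2/3)·∫ exp(3*z)*cos(2*z) dz.
Apply parts again with u = cos(2*z), dv = exp(3*z) dz: ∫ exp(3*z)*cos(2*z) dz = exp(3*z)*cos(2*z)/3 + (2/3)·I. Substituting back brings back I: I = exp(3*z)*sin(2*z)/3 - 2*exp(3*z)*cos(2*z)/9 − (4/9)·I.
Solving for I: (1 + 4/9)·I equals the remaining terms, so I = (9/13)·(exp(3*z)*sin(2*z)/3 - 2*exp(3*z)*cos(2*z)/9).

3*exp(3*z)*sin(2*z)/13 - 2*exp(3*z)*cos(2*z)/13 + C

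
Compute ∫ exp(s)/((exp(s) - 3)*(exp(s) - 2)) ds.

Let u = e^s, du = e^s ds.
The integral becomes ∫ du/((u-2)(u-3)); decompose into partial fractions.

log(exp(s) - 3) - log(exp(s) - 2) + C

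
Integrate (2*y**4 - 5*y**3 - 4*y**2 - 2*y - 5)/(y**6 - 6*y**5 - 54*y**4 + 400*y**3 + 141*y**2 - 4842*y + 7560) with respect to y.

Factor the denominator: (y - 6)*(y - 5)*(y - 3)**2*(y + 4)*(y + 7).
Partial-fraction decomposition: -211/(1560*(y + 7)) + 257/(4410*(y + 4)) + 907/(8820*(y - 3)) - 1/(21*(y - 3)**2) - 85/(72*(y - 5)) + 1351/(1170*(y - 6)).
Integrate each term; A/(y−a) gives A·log|y−a|; A/(y−a)² gives −A/(y−a).

1351*log(y - 6)/1170 - 85*log(y - 5)/72 + 907*log(y - 3)/8820 + 257*log(y + 4)/4410 - 211*log(y + 7)/1560 + 1/(21*y - 63) + C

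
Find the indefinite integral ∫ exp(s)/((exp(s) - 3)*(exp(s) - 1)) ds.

Let u = e^s, du = e^s ds.
The integral becomes ∫ du/((u-3)(u-1)); decompose into partial fractions.

log(exp(s) - 3)/2 - log(exp(s) - 1)/2 + C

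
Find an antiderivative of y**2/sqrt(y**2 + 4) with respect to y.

y*sqrt(y**2 + 4)/2 - 2*log(y + sqrt(y**2 + 4)) + C

Substitute y = 2·tan(θ), so dy = 2·sec(θ)^2 dθ and the radical becomes sqrt(y**2 + 4) = 2·sec(θ) by the Pythagorean identity.
Integrate the resulting trig expression in θ, then back-substitute tan(θ) = y/2, sec(θ) = sqrt(y**2 + 4)/2 (absorbing any constant into C).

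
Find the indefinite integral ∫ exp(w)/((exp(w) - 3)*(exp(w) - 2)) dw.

log(exp(w) - 3) - log(exp(w) - 2) + C

Let u = e^w, du = e^w dw.
The integral becomes ∫ du/((u-3)(u-2)); decompose into partial fractions.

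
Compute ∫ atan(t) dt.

t*atan(t) - log(t**2 + 1)/2 + C

Use integration by parts with u = arctan(t), dv = dt.
Then du = 1/(t**2 + 1) dt.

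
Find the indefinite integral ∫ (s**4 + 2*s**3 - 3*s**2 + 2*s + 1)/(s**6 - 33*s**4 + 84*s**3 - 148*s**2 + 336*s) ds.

log(s)/336 + 69*log(s - 4)/176 - 23*log(s - 3)/78 - 311*log(s + 7)/8162 - 171*log(s**2 + 4)/5512 + 137*atan(s/2)/5512 + C

Factor the denominator: s*(s - 4)*(s - 3)*(s + 7)*(s**2 + 4).
Partial-fraction decomposition: -(171*s - 137)/(2756*(s**2 + 4)) - 311/(8162*(s + 7)) - 23/(78*(s - 3)) + 69/(176*(s - 4)) + 1/(336*s).
Integrate each term; A/(s−a) gives A·log|s−a|; the (Bs+D)/(s²+p²) term gives a log and an atan.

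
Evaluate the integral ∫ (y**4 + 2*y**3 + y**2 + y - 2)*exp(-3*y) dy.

(-27*y**4 - 90*y**3 - 117*y**2 - 105*y + 19)*exp(-3*y)/81 + C

Use integration by parts with u = y**4 + 2*y**3 + y**2 + y - 2, dv = exp(-3*y) dy, so v = -exp(-3*y)/3.
Apply parts 4 times (tabular method): alternate signs, differentiate u down to 0, integrate dv up.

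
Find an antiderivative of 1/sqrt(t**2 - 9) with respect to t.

Substitute t = 3·sec(θ), so dt = 3·sec(θ)*tan(θ) dθ and the radical becomes sqrt(t**2 - 9) = 3·tan(θ) by the Pythagorean identity.
Integrate the resulting trig expression in θ, then back-substitute sec(θ) = t/3, tan(θ) = sqrt(t**2 - 9)/3 (absorbing any constant into C).

log(t + sqrt(t**2 - 9)) + C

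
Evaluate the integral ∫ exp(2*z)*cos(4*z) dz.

exp(2*z)*sin(4*z)/5 + exp(2*z)*cos(4*z)/10 + C

Let I denote the integral. Integrate by parts with u = cos(4*z), dv = exp(2*z) dz, so v = exp(2*z)/2: I = exp(2*z)*cos(4*z)/2 + 2·∫ exp(2*z)*sin(4*z) dz.
Apply parts again with u = sin(4*z), dv = exp(2*z) dz: ∫ exp(2*z)*sin(4*z) dz = exp(2*z)*sin(4*z)/2 − 2·I. Substituting back brings back I: I = exp(2*z)*sin(4*z) + exp(2*z)*cos(4*z)/2 − 4·I.
Solving for I: (1 + 4)·I equals the remaining terms, so I = (1/5)·(exp(2*z)*sin(4*z) + exp(2*z)*cos(4*z)/2).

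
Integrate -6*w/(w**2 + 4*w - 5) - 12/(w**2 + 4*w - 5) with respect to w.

Let u = w**2 + 4*w - 5, so du = (2*w + 4) dw.
Rewriting, the integral becomes -3·∫ 1/u du = -3·log(u).
Substituting back, u = w**2 + 4*w - 5.

-3*log(w**2 + 4*w - 5) + C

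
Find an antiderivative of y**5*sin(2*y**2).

-y**4*cos(2*y**2)/4 + y**2*sin(2*y**2)/4 + cos(2*y**2)/8 + C

Let u = y², du = 2y dy; rewrite as (1/2)∫ u^2·sin(2u) du.
Now integrate by parts 2 times.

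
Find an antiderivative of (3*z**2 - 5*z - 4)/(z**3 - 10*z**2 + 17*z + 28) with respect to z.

9*log(z - 7)/2 - 8*log(z - 4)/5 + log(z + 1)/10 + C

Factor the denominator: (z - 7)*(z - 4)*(z + 1).
Partial-fraction decomposition: 1/(10*(z + 1)) - 8/(5*(z - 4)) + 9/(2*(z - 7)).
Integrate each term: A/(z−a) contributes A·log|z−a|.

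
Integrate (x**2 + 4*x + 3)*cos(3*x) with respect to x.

x**2*sin(3*x)/3 + 4*x*sin(3*x)/3 + 2*x*cos(3*x)/9 + 25*sin(3*x)/27 + 4*cos(3*x)/9 + C

Use integration by parts with u = x**2 + 4*x + 3, dv = cos(3*x) dx, so v = sin(3*x)/3.
Apply parts 2 times (tabular method): alternate signs, differentiate u down to 0, integrate dv up.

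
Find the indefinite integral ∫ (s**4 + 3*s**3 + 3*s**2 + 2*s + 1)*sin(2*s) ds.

-s**4*cos(2*s)/2 + s**3*sin(2*s) - 3*s**3*cos(2*s)/2 + 9*s**2*sin(2*s)/4 + 5*s*cos(2*s)/4 - 5*sin(2*s)/8 - cos(2*s)/2 + C

Use integration by parts with u = s**4 + 3*s**3 + 3*s**2 + 2*s + 1, dv = sin(2*s) ds, so v = -cos(2*s)/2.
Apply parts 4 times (tabular method): alternate signs, differentiate u down to 0, integrate dv up.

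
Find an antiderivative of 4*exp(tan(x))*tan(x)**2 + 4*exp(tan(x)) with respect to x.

4*exp(tan(x)) + C

Let u = tan(x), so du = (tan(x)**2 + 1) dx.
Rewriting, the integral becomes 4·∫ e^u du = 4·e^u.
Substituting back, u = tan(x).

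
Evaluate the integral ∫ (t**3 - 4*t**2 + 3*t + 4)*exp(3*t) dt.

Use integration by parts with u = t**3 - 4*t**2 + 3*t + 4, dv = exp(3*t) dt, so v = exp(3*t)/3.
Apply parts 3 times (tabular method): alternate signs, differentiate u down to 0, integrate dv up.

(9*t**3 - 45*t**2 + 57*t + 17)*exp(3*t)/27 + C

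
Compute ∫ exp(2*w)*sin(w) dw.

Let I denote the integral. Integrate by parts with u = sin(w), dv = exp(2*w) dw, so v = exp(2*w)/2: I = exp(2*w)*sin(w)/2 − (1/2)·∫ exp(2*w)*cos(w) dw.
Apply parts again with u = cos(w), dv = exp(2*w) dw: ∫ exp(2*w)*cos(w) dw = exp(2*w)*cos(w)/2 + (1/2)·I. Substituting back brings back I: I = exp(2*w)*sin(w)/2 - exp(2*w)*cos(w)/4 − (1/4)·I.
Solving for I: (1 + 1/4)·I equals the remaining terms, so I = (4/5)·(exp(2*w)*sin(w)/2 - exp(2*w)*cos(w)/4).

2*exp(2*w)*sin(w)/5 - exp(2*w)*cos(w)/5 + C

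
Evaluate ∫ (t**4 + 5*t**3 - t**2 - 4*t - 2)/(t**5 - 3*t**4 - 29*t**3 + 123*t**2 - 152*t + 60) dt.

Factor the denominator: (t - 5)*(t - 2)*(t - 1)**2*(t + 6).
Partial-fraction decomposition: 101/(2156*(t + 6)) + 333/(784*(t - 1)) - 1/(28*(t - 1)**2) - 7/(4*(t - 2)) + 401/(176*(t - 5)).
Integrate each term; A/(t−a) gives A·log|t−a|; A/(t−a)² gives −A/(t−a).

401*log(t - 5)/176 - 7*log(t - 2)/4 + 333*log(t - 1)/784 + 101*log(t + 6)/2156 + 1/(28*t - 28) + C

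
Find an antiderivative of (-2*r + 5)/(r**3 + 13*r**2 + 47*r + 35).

7*log(r + 1)/24 - 15*log(r + 5)/8 + 19*log(r + 7)/12 + C

Factor the denominator: (r + 1)*(r + 5)*(r + 7).
Partial-fraction decomposition: 19/(12*(r + 7)) - 15/(8*(r + 5)) + 7/(24*(r + 1)).
Integrate each term: A/(r−a) contributes A·log|r−a|.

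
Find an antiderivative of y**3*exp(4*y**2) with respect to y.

Let u = y², du = 2y dy; rewrite as (1/2)∫ u^1·exp(4u) du.
Now integrate by parts 1 time.

(4*y**2 - 1)*exp(4*y**2)/32 + C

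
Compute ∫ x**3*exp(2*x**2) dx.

(2*x**2 - 1)*exp(2*x**2)/8 + C

Let u = x², du = 2x dx; rewrite as (1/2)∫ u^1·exp(2u) du.
Now integrate by parts 1 time.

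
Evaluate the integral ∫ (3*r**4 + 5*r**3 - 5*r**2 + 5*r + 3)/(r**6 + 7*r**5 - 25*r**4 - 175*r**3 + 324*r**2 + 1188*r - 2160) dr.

-2801*log(r - 3)/28224 + 27*log(r - 2)/112 - 117*log(r + 4)/196 + 1103*log(r + 5)/448 - 289*log(r + 6)/144 - 39/(56*r - 168) + C

Factor the denominator: (r - 3)**2*(r - 2)*(r + 4)*(r + 5)*(r + 6).
Partial-fraction decomposition: -289/(144*(r + 6)) + 1103/(448*(r + 5)) - 117/(196*(r + 4)) + 27/(112*(r - 2)) - 2801/(28224*(r - 3)) + 39/(56*(r - 3)**2).
Integrate each term; A/(r−a) gives A·log|r−a|; A/(r−a)² gives −A/(r−a).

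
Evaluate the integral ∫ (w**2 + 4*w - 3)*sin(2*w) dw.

Use integration by parts with u = w**2 + 4*w - 3, dv = sin(2*w) dw, so v = -cos(2*w)/2.
Apply parts 2 times (tabular method): alternate signs, differentiate u down to 0, integrate dv up.

-w**2*cos(2*w)/2 + w*sin(2*w)/2 - 2*w*cos(2*w) + sin(2*w) + 7*cos(2*w)/4 + C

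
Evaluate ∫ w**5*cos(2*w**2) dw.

w**4*sin(2*w**2)/4 + w**2*cos(2*w**2)/4 - sin(2*w**2)/8 + C

Let u = w², du = 2w dw; rewrite as (1/2)∫ u^2·cos(2u) du.
Now integrate by parts 2 times.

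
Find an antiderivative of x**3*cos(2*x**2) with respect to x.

Let u = x², du = 2x dx; rewrite as (1/2)∫ u^1·cos(2u) du.
Now integrate by parts 1 time.

x**2*sin(2*x**2)/4 + cos(2*x**2)/8 + C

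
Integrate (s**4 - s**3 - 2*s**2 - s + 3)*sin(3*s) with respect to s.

Use integration by parts with u = s**4 - s**3 - 2*s**2 - s + 3, dv = sin(3*s) ds, so v = -cos(3*s)/3.
Apply parts 4 times (tabular method): alternate signs, differentiate u down to 0, integrate dv up.

-s**4*cos(3*s)/3 + 4*s**3*sin(3*s)/9 + s**3*cos(3*s)/3 - s**2*sin(3*s)/3 + 10*s**2*cos(3*s)/9 - 20*s*sin(3*s)/27 + s*cos(3*s)/9 - sin(3*s)/27 - 101*cos(3*s)/81 + C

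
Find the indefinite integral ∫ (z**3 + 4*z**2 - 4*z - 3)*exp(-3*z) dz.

(-9*z**3 - 45*z**2 + 6*z + 29)*exp(-3*z)/27 + C

Use integration by parts with u = z**3 + 4*z**2 - 4*z - 3, dv = exp(-3*z) dz, so v = -exp(-3*z)/3.
Apply parts 3 times (tabular method): alternate signs, differentiate u down to 0, integrate dv up.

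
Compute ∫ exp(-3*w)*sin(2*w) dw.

-3*exp(-3*w)*sin(2*w)/13 - 2*exp(-3*w)*cos(2*w)/13 + C

Let I denote the integral. Integrate by parts with u = sin(2*w), dv = exp(-3*w) dw, so v = -exp(-3*w)/3: I = -exp(-3*w)*sin(2*w)/3 + (2/3)·∫ exp(-3*w)*cos(2*w) dw.
Apply parts again with u = cos(2*w), dv = exp(-3*w) dw: ∫ exp(-3*w)*cos(2*w) dw = -exp(-3*w)*cos(2*w)/3 − (2/3)·I. Substituting back brings back I: I = -exp(-3*w)*sin(2*w)/3 - 2*exp(-3*w)*cos(2*w)/9 − (4/9)·I.
Solving for I: (1 + 4/9)·I equals the remaining terms, so I = (9/13)·(-exp(-3*w)*sin(2*w)/3 - 2*exp(-3*w)*cos(2*w)/9).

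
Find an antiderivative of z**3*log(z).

z**4*log(z)/4 - z**4/16 + C

Use integration by parts with u = log(z), dv = z**3 dz.
Then du = 1/z dz and v = z**4/4.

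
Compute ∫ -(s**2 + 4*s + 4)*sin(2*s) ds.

s**2*cos(2*s)/2 - s*sin(2*s)/2 + 2*s*cos(2*s) - sin(2*s) + 7*cos(2*s)/4 + C

Use integration by parts with u = s**2 + 4*s + 4, dv = -sin(2*s) ds, so v = cos(2*s)/2.
Apply parts 2 times (tabular method): alternate signs, differentiate u down to 0, integrate dv up.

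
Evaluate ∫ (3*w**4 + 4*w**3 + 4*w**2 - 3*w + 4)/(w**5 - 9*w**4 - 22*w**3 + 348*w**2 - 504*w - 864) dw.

Factor the denominator: (w - 6)**2*(w - 4)*(w + 1)*(w + 6).
Partial-fraction decomposition: 319/(720*(w + 6)) - 2/(245*(w + 1)) + 27/(5*(w - 4)) - 20003/(7056*(w - 6)) + 2441/(84*(w - 6)**2).
Integrate each term; A/(w−a) gives A·log|w−a|; A/(w−a)² gives −A/(w−a).

-20003*log(w - 6)/7056 + 27*log(w - 4)/5 - 2*log(w + 1)/245 + 319*log(w + 6)/720 - 2441/(84*w - 504) + C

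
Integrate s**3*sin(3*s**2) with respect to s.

-s**2*cos(3*s**2)/6 + sin(3*s**2)/18 + C

Let u = s², du = 2s ds; rewrite as (1/2)∫ u^1·sin(3u) du.
Now integrate by parts 1 time.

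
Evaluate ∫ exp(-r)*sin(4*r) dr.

Let I denote the integral. Integrate by parts with u = sin(4*r), dv = exp(-r) dr, so v = -exp(-r): I = -exp(-r)*sin(4*r) + 4·∫ exp(-r)*cos(4*r) dr.
Apply parts again with u = cos(4*r), dv = exp(-r) dr: ∫ exp(-r)*cos(4*r) dr = -exp(-r)*cos(4*r) − 4·I. Substituting back brings back I: I = -exp(-r)*sin(4*r) - 4*exp(-r)*cos(4*r) − 16·I.
Solving for I: (1 + 16)·I equals the remaining terms, so I = (1/17)·(-exp(-r)*sin(4*r) - 4*exp(-r)*cos(4*r)).

-exp(-r)*sin(4*r)/17 - 4*exp(-r)*cos(4*r)/17 + C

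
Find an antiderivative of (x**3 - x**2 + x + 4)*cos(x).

x**3*sin(x) - x**2*sin(x) + 3*x**2*cos(x) - 5*x*sin(x) - 2*x*cos(x) + 6*sin(x) - 5*cos(x) + C

Use integration by parts with u = x**3 - x**2 + x + 4, dv = cos(x) dx, so v = sin(x).
Apply parts 3 times (tabular method): alternate signs, differentiate u down to 0, integrate dv up.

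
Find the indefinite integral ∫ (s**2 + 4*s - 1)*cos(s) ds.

s**2*sin(s) + 4*s*sin(s) + 2*s*cos(s) - 3*sin(s) + 4*cos(s) + C

Use integration by parts with u = s**2 + 4*s - 1, dv = cos(s) ds, so v = sin(s).
Apply parts 2 times (tabular method): alternate signs, differentiate u down to 0, integrate dv up.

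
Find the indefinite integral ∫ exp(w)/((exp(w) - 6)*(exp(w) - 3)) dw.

Let u = e^w, du = e^w dw.
The integral becomes ∫ du/((u-3)(u-6)); decompose into partial fractions.

log(exp(w) - 6)/3 - log(exp(w) - 3)/3 + C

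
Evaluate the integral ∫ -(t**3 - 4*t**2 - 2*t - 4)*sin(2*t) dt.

Use integration by parts with u = t**3 - 4*t**2 - 2*t - 4, dv = -sin(2*t) dt, so v = cos(2*t)/2.
Apply parts 3 times (tabular method): alternate signs, differentiate u down to 0, integrate dv up.

t**3*cos(2*t)/2 - 3*t**2*sin(2*t)/4 - 2*t**2*cos(2*t) + 2*t*sin(2*t) - 7*t*cos(2*t)/4 + 7*sin(2*t)/8 - cos(2*t) + C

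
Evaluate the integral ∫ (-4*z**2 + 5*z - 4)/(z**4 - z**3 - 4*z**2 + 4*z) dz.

Factor the denominator: z*(z - 2)*(z - 1)*(z + 2).
Partial-fraction decomposition: 5/(4*(z + 2)) + 1/(z - 1) - 5/(4*(z - 2)) - 1/z.
Integrate each term: A/(z−a) contributes A·log|z−a|.

-log(z) - 5*log(z - 2)/4 + log(z - 1) + 5*log(z + 2)/4 + C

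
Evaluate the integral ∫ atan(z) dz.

Use integration by parts with u = arctan(z), dv = dz.
Then du = 1/(z**2 + 1) dz.

z*atan(z) - log(z**2 + 1)/2 + C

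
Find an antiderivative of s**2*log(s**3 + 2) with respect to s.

s**3*log(s**3 + 2)/3 - s**3/3 + 2*log(s**3 + 2)/3 + C

Let u = s**3 + 2, so du = (3*s**2) ds.
The integral becomes (1/3)·∫ log(u) du; integrate by parts with u′=log(u), dv′=du.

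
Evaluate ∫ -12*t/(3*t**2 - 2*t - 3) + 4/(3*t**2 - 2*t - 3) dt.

-2*log(3*t**2 - 2*t - 3) + C

Let u = 3*t**2 - 2*t - 3, so du = (6*t - 2) dt.
Rewriting, the integral becomes -2·∫ 1/u du = -2·log(u).
Substituting back, u = 3*t**2 - 2*t - 3.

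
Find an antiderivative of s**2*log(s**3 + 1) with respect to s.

Let u = s**3 + 1, so du = (3*s**2) ds.
The integral becomes (1/3)·∫ log(u) du; integrate by parts with u′=log(u), dv′=du.

s**3*log(s**3 + 1)/3 - s**3/3 + log(s**3 + 1)/3 + C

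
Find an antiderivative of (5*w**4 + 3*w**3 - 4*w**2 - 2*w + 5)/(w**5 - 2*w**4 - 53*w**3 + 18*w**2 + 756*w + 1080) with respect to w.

Factor the denominator: (w - 6)**2*(w + 2)*(w + 3)*(w + 5).
Partial-fraction decomposition: 2665/(726*(w + 5)) - 299/(162*(w + 3)) + 49/(192*(w + 2)) + 1831405/(627264*(w - 6)) + 6977/(792*(w - 6)**2).
Integrate each term; A/(w−a) gives A·log|w−a|; A/(w−a)² gives −A/(w−a).

1831405*log(w - 6)/627264 + 49*log(w + 2)/192 - 299*log(w + 3)/162 + 2665*log(w + 5)/726 - 6977/(792*w - 4752) + C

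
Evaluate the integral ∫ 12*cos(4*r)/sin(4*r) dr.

3*log(sin(4*r)) + C

Let u = sin(4*r), so du = (4*cos(4*r)) dr.
Rewriting, the integral becomes 3·∫ 1/u du = 3·log(u).
Substituting back, u = sin(4*r).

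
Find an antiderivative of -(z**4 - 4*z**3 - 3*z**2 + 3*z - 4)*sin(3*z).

Use integration by parts with u = z**4 - 4*z**3 - 3*z**2 + 3*z - 4, dv = -sin(3*z) dz, so v = cos(3*z)/3.
Apply parts 4 times (tabular method): alternate signs, differentiate u down to 0, integrate dv up.

z**4*cos(3*z)/3 - 4*z**3*sin(3*z)/9 - 4*z**3*cos(3*z)/3 + 4*z**2*sin(3*z)/3 - 13*z**2*cos(3*z)/9 + 26*z*sin(3*z)/27 + 17*z*cos(3*z)/9 - 17*sin(3*z)/27 - 82*cos(3*z)/81 + C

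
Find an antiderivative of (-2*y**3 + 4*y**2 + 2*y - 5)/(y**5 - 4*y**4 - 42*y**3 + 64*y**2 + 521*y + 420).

-481*log(y - 7)/1760 + 145*log(y - 5)/864 - log(y + 1)/288 - 79*log(y + 3)/160 + 179*log(y + 4)/297 + C

Factor the denominator: (y - 7)*(y - 5)*(y + 1)*(y + 3)*(y + 4).
Partial-fraction decomposition: 179/(297*(y + 4)) - 79/(160*(y + 3)) - 1/(288*(y + 1)) + 145/(864*(y - 5)) - 481/(1760*(y - 7)).
Integrate each term: A/(y−a) contributes A·log|y−a|.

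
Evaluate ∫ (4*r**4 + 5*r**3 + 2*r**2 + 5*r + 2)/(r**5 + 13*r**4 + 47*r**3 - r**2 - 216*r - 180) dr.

31*log(r - 2)/210 + log(r + 1)/60 + 97*log(r + 3)/30 - 951*log(r + 5)/28 + 1037*log(r + 6)/30 + C

Factor the denominator: (r - 2)*(r + 1)*(r + 3)*(r + 5)*(r + 6).
Partial-fraction decomposition: 1037/(30*(r + 6)) - 951/(28*(r + 5)) + 97/(30*(r + 3)) + 1/(60*(r + 1)) + 31/(210*(r - 2)).
Integrate each term: A/(r−a) contributes A·log|r−a|.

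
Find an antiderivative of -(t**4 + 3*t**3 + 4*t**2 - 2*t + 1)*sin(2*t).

t**4*cos(2*t)/2 - t**3*sin(2*t) + 3*t**3*cos(2*t)/2 - 9*t**2*sin(2*t)/4 + t**2*cos(2*t)/2 - t*sin(2*t)/2 - 13*t*cos(2*t)/4 + 13*sin(2*t)/8 + cos(2*t)/4 + C

Use integration by parts with u = t**4 + 3*t**3 + 4*t**2 - 2*t + 1, dv = -sin(2*t) dt, so v = cos(2*t)/2.
Apply parts 4 times (tabular method): alternate signs, differentiate u down to 0, integrate dv up.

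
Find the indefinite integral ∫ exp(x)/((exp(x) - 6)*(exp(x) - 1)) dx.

log(exp(x) - 6)/5 - log(exp(x) - 1)/5 + C

Let u = e^x, du = e^x dx.
The integral becomes ∫ du/((u-1)(u-6)); decompose into partial fractions.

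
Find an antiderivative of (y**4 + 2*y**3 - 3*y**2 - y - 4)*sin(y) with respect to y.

Use integration by parts with u = y**4 + 2*y**3 - 3*y**2 - y - 4, dv = sin(y) dy, so v = -cos(y).
Apply parts 4 times (tabular method): alternate signs, differentiate u down to 0, integrate dv up.

-y**4*cos(y) + 4*y**3*sin(y) - 2*y**3*cos(y) + 6*y**2*sin(y) + 15*y**2*cos(y) - 30*y*sin(y) + 13*y*cos(y) - 13*sin(y) - 26*cos(y) + C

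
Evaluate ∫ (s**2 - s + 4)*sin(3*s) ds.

-s**2*cos(3*s)/3 + 2*s*sin(3*s)/9 + s*cos(3*s)/3 - sin(3*s)/9 - 34*cos(3*s)/27 + C

Use integration by parts with u = s**2 - s + 4, dv = sin(3*s) ds, so v = -cos(3*s)/3.
Apply parts 2 times (tabular method): alternate signs, differentiate u down to 0, integrate dv up.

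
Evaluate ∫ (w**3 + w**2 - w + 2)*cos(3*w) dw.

Use integration by parts with u = w**3 + w**2 - w + 2, dv = cos(3*w) dw, so v = sin(3*w)/3.
Apply parts 3 times (tabular method): alternate signs, differentiate u down to 0, integrate dv up.

w**3*sin(3*w)/3 + w**2*sin(3*w)/3 + w**2*cos(3*w)/3 - 5*w*sin(3*w)/9 + 2*w*cos(3*w)/9 + 16*sin(3*w)/27 - 5*cos(3*w)/27 + C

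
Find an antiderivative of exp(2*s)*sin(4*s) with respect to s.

Let I denote the integral. Integrate by parts with u = sin(4*s), dv = exp(2*s) ds, so v = exp(2*s)/2: I = exp(2*s)*sin(4*s)/2 − 2·∫ exp(2*s)*cos(4*s) ds.
Apply parts again with u = cos(4*s), dv = exp(2*s) ds: ∫ exp(2*s)*cos(4*s) ds = exp(2*s)*cos(4*s)/2 + 2·I. Substituting back brings back I: I = exp(2*s)*sin(4*s)/2 - exp(2*s)*cos(4*s) − 4·I.
Solving for I: (1 + 4)·I equals the remaining terms, so I = (1/5)·(exp(2*s)*sin(4*s)/2 - exp(2*s)*cos(4*s)).

exp(2*s)*sin(4*s)/10 - exp(2*s)*cos(4*s)/5 + C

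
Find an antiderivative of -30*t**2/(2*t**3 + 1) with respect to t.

-5*log(2*t**3 + 1) + C

Let u = 2*t**3 + 1, so du = (6*t**2) dt.
Rewriting, the integral becomes -5·∫ 1/u du = -5·log(u).
Substituting back, u = 2*t**3 + 1.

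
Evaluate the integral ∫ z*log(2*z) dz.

z**2*(log(z) + log(2))/2 - z**2/4 + C

Use integration by parts with u = log(2*z), dv = z dz.
Then du = 1/z dz and v = z**2/2.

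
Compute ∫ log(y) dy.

y*log(y) - y + C

Use integration by parts with u = log(y), dv = dy.
Then du = 1/y dy and v = y.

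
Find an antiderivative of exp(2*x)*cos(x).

exp(2*x)*sin(x)/5 + 2*exp(2*x)*cos(x)/5 + C

Let I denote the integral. Integrate by parts with u = cos(x), dv = exp(2*x) dx, so v = exp(2*x)/2: I = exp(2*x)*cos(x)/2 + (1/2)·∫ exp(2*x)*sin(x) dx.
Apply parts again with u = sin(x), dv = exp(2*x) dx: ∫ exp(2*x)*sin(x) dx = exp(2*x)*sin(x)/2 − (1/2)·I. Substituting back brings back I: I = exp(2*x)*sin(x)/4 + exp(2*x)*cos(x)/2 − (1/4)·I.
Solving for I: (1 + 1/4)·I equals the remaining terms, so I = (4/5)·(exp(2*x)*sin(x)/4 + exp(2*x)*cos(x)/2).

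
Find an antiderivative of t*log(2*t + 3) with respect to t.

Use integration by parts with u = log(2*t + 3), dv = t dt.
Then du = 2/(2*t + 3) dt and v = t**2/2.

t**2*log(2*t + 3)/2 - t**2/4 + 3*t/4 - 9*log(2*t + 3)/8 + C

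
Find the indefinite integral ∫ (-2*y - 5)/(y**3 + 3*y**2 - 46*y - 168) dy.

Factor the denominator: (y - 7)*(y + 4)*(y + 6).
Partial-fraction decomposition: 7/(26*(y + 6)) - 3/(22*(y + 4)) - 19/(143*(y - 7)).
Integrate each term: A/(y−a) contributes A·log|y−a|.

-19*log(y - 7)/143 - 3*log(y + 4)/22 + 7*log(y + 6)/26 + C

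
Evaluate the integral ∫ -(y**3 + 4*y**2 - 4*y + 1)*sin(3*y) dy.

y**3*cos(3*y)/3 - y**2*sin(3*y)/3 + 4*y**2*cos(3*y)/3 - 8*y*sin(3*y)/9 - 14*y*cos(3*y)/9 + 14*sin(3*y)/27 + cos(3*y)/27 + C

Use integration by parts with u = y**3 + 4*y**2 - 4*y + 1, dv = -sin(3*y) dy, so v = cos(3*y)/3.
Apply parts 3 times (tabular method): alternate signs, differentiate u down to 0, integrate dv up.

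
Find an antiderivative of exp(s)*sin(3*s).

Let I denote the integral. Integrate by parts with u = sin(3*s), dv = exp(s) ds, so v = exp(s): I = exp(s)*sin(3*s) − 3·∫ exp(s)*cos(3*s) ds.
Apply parts again with u = cos(3*s), dv = exp(s) ds: ∫ exp(s)*cos(3*s) ds = exp(s)*cos(3*s) + 3·I. Substituting back brings back I: I = exp(s)*sin(3*s) - 3*exp(s)*cos(3*s) − 9·I.
Solving for I: (1 + 9)·I equals the remaining terms, so I = (1/10)·(exp(s)*sin(3*s) - 3*exp(s)*cos(3*s)).

exp(s)*sin(3*s)/10 - 3*exp(s)*cos(3*s)/10 + C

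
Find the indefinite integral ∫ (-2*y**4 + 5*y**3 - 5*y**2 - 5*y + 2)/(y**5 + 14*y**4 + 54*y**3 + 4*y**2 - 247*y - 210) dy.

Factor the denominator: (y - 2)*(y + 1)*(y + 3)*(y + 5)*(y + 7).
Partial-fraction decomposition: -6725/(432*(y + 7)) + 1973/(112*(y + 5)) - 65/(16*(y + 3)) + 5/(144*(y + 1)) - 4/(189*(y - 2)).
Integrate each term: A/(y−a) contributes A·log|y−a|.

-4*log(y - 2)/189 + 5*log(y + 1)/144 - 65*log(y + 3)/16 + 1973*log(y + 5)/112 - 6725*log(y + 7)/432 + C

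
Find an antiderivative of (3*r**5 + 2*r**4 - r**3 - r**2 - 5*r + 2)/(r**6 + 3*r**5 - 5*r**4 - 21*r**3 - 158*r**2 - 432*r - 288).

Factor the denominator: (r - 4)*(r + 1)*(r + 2)*(r + 4)*(r**2 + 9).
Partial-fraction decomposition: (1124*r - 2729)/(1625*(r**2 + 9)) + 83/(40*(r + 4)) - 4/(13*(r + 2)) - 1/(25*(r + 1)) + 581/(1000*(r - 4)).
Integrate each term; A/(r−a) gives A·log|r−a|; the (Br+D)/(r²+p²) term gives a log and an atan.

581*log(r - 4)/1000 - log(r + 1)/25 - 4*log(r + 2)/13 + 83*log(r + 4)/40 + 562*log(r**2 + 9)/1625 - 2729*atan(r/3)/4875 + C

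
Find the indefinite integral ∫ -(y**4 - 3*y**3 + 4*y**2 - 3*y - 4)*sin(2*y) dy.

Use integration by parts with u = y**4 - 3*y**3 + 4*y**2 - 3*y - 4, dv = -sin(2*y) dy, so v = cos(2*y)/2.
Apply parts 4 times (tabular method): alternate signs, differentiate u down to 0, integrate dv up.

y**4*cos(2*y)/2 - y**3*sin(2*y) - 3*y**3*cos(2*y)/2 + 9*y**2*sin(2*y)/4 + y**2*cos(2*y)/2 - y*sin(2*y)/2 + 3*y*cos(2*y)/4 - 3*sin(2*y)/8 - 9*cos(2*y)/4 + C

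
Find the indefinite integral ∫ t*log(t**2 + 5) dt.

t**2*log(t**2 + 5)/2 - t**2/2 + 5*log(t**2 + 5)/2 + C

Let u = t**2 + 5, so du = (2*t) dt.
The integral becomes (1/2)·∫ log(u) du; integrate by parts with u′=log(u), dv′=du.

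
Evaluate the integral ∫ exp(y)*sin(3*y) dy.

exp(y)*sin(3*y)/10 - 3*exp(y)*cos(3*y)/10 + C

Let I denote the integral. Integrate by parts with u = sin(3*y), dv = exp(y) dy, so v = exp(y): I = exp(y)*sin(3*y) − 3·∫ exp(y)*cos(3*y) dy.
Apply parts again with u = cos(3*y), dv = exp(y) dy: ∫ exp(y)*cos(3*y) dy = exp(y)*cos(3*y) + 3·I. Substituting back brings back I: I = exp(y)*sin(3*y) - 3*exp(y)*cos(3*y) − 9·I.
Solving for I: (1 + 9)·I equals the remaining terms, so I = (1/10)·(exp(y)*sin(3*y) - 3*exp(y)*cos(3*y)).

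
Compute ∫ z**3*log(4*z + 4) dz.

z**4*log(4*z + 4)/4 - z**4/16 + z**3/12 - z**2/8 + z/4 - log(z + 1)/4 + C

Use integration by parts with u = log(4*z + 4), dv = z**3 dz.
Then du = 4/(4*z + 4) dz and v = z**4/4.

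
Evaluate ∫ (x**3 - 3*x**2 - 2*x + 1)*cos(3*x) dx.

x**3*sin(3*x)/3 - x**2*sin(3*x) + x**2*cos(3*x)/3 - 8*x*sin(3*x)/9 - 2*x*cos(3*x)/3 + 5*sin(3*x)/9 - 8*cos(3*x)/27 + C

Use integration by parts with u = x**3 - 3*x**2 - 2*x + 1, dv = cos(3*x) dx, so v = sin(3*x)/3.
Apply parts 3 times (tabular method): alternate signs, differentiate u down to 0, integrate dv up.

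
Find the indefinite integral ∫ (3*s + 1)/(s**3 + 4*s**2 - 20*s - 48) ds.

13*log(s - 4)/60 + 5*log(s + 2)/24 - 17*log(s + 6)/40 + C

Factor the denominator: (s - 4)*(s + 2)*(s + 6).
Partial-fraction decomposition: -17/(40*(s + 6)) + 5/(24*(s + 2)) + 13/(60*(s - 4)).
Integrate each term: A/(s−a) contributes A·log|s−a|.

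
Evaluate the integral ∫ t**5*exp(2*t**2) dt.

Let u = t², du = 2t dt; rewrite as (1/2)∫ u^2·exp(2u) du.
Now integrate by parts 2 times.

(2*t**4 - 2*t**2 + 1)*exp(2*t**2)/8 + C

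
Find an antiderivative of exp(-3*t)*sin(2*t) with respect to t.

-3*exp(-3*t)*sin(2*t)/13 - 2*exp(-3*t)*cos(2*t)/13 + C

Let I denote the integral. Integrate by parts with u = sin(2*t), dv = exp(-3*t) dt, so v = -exp(-3*t)/3: I = -exp(-3*t)*sin(2*t)/3 + (2/3)·∫ exp(-3*t)*cos(2*t) dt.
Apply parts again with u = cos(2*t), dv = exp(-3*t) dt: ∫ exp(-3*t)*cos(2*t) dt = -exp(-3*t)*cos(2*t)/3 − (2/3)·I. Substituting back brings back I: I = -exp(-3*t)*sin(2*t)/3 - 2*exp(-3*t)*cos(2*t)/9 − (4/9)·I.
Solving for I: (1 + 4/9)·I equals the remaining terms, so I = (9/13)·(-exp(-3*t)*sin(2*t)/3 - 2*exp(-3*t)*cos(2*t)/9).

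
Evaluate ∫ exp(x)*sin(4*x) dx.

Let I denote the integral. Integrate by parts with u = sin(4*x), dv = exp(x) dx, so v = exp(x): I = exp(x)*sin(4*x) − 4·∫ exp(x)*cos(4*x) dx.
Apply parts again with u = cos(4*x), dv = exp(x) dx: ∫ exp(x)*cos(4*x) dx = exp(x)*cos(4*x) + 4·I. Substituting back brings back I: I = exp(x)*sin(4*x) - 4*exp(x)*cos(4*x) − 16·I.
Solving for I: (1 + 16)·I equals the remaining terms, so I = (1/17)·(exp(x)*sin(4*x) - 4*exp(x)*cos(4*x)).

exp(x)*sin(4*x)/17 - 4*exp(x)*cos(4*x)/17 + C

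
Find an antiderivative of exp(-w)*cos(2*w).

Let I denote the integral. Integrate by parts with u = cos(2*w), dv = exp(-w) dw, so v = -exp(-w): I = -exp(-w)*cos(2*w) − 2·∫ exp(-w)*sin(2*w) dw.
Apply parts again with u = sin(2*w), dv = exp(-w) dw: ∫ exp(-w)*sin(2*w) dw = -exp(-w)*sin(2*w) + 2·I. Substituting back brings back I: I = 2*exp(-w)*sin(2*w) - exp(-w)*cos(2*w) − 4·I.
Solving for I: (1 + 4)·I equals the remaining terms, so I = (1/5)·(2*exp(-w)*sin(2*w) - exp(-w)*cos(2*w)).

2*exp(-w)*sin(2*w)/5 - exp(-w)*cos(2*w)/5 + C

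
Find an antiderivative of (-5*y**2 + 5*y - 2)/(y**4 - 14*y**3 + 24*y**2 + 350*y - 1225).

22*log(y - 7)/9 - 51*log(y - 5)/20 + 19*log(y + 5)/180 + 53/(6*y - 42) + C

Factor the denominator: (y - 7)**2*(y - 5)*(y + 5).
Partial-fraction decomposition: 19/(180*(y + 5)) - 51/(20*(y - 5)) + 22/(9*(y - 7)) - 53/(6*(y - 7)**2).
Integrate each term; A/(y−a) gives A·log|y−a|; A/(y−a)² gives −A/(y−a).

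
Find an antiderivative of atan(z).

z*atan(z) - log(z**2 + 1)/2 + C

Use integration by parts with u = arctan(z), dv = dz.
Then du = 1/(z**2 + 1) dz.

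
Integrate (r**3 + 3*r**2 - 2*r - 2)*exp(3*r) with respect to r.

(9*r**3 + 18*r**2 - 30*r - 8)*exp(3*r)/27 + C

Use integration by parts with u = r**3 + 3*r**2 - 2*r - 2, dv = exp(3*r) dr, so v = exp(3*r)/3.
Apply parts 3 times (tabular method): alternate signs, differentiate u down to 0, integrate dv up.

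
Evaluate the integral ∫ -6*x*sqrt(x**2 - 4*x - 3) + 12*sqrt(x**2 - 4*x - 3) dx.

-2*(x**2 - 4*x - 3)**(3/2) + C

Let u = x**2 - 4*x - 3, so du = (2*x - 4) dx.
Rewriting, the integral becomes -3·∫ √u du = -3·(2/3)u^(3/2).
Substituting back, u = x**2 - 4*x - 3.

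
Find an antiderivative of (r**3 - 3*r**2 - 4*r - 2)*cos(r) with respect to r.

r**3*sin(r) - 3*r**2*sin(r) + 3*r**2*cos(r) - 10*r*sin(r) - 6*r*cos(r) + 4*sin(r) - 10*cos(r) + C

Use integration by parts with u = r**3 - 3*r**2 - 4*r - 2, dv = cos(r) dr, so v = sin(r).
Apply parts 3 times (tabular method): alternate signs, differentiate u down to 0, integrate dv up.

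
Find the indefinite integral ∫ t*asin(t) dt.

Use integration by parts with u = arcsin(t), dv = t dt.
Then du = 1/sqrt(-t**2 + 1) dt.

t**2*asin(t)/2 + t*sqrt(-t**2 + 1)/4 - asin(t)/4 + C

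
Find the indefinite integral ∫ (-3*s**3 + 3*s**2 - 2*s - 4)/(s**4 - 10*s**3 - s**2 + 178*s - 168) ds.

Factor the denominator: (s - 7)*(s - 6)*(s - 1)*(s + 4).
Partial-fraction decomposition: -122/(275*(s + 4)) - 1/(25*(s - 1)) + 278/(25*(s - 6)) - 150/(11*(s - 7)).
Integrate each term: A/(s−a) contributes A·log|s−a|.

-150*log(s - 7)/11 + 278*log(s - 6)/25 - log(s - 1)/25 - 122*log(s + 4)/275 + C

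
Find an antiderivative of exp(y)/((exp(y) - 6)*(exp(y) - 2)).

log(exp(y) - 6)/4 - log(exp(y) - 2)/4 + C

Let u = e^y, du = e^y dy.
The integral becomes ∫ du/((u-2)(u-6)); decompose into partial fractions.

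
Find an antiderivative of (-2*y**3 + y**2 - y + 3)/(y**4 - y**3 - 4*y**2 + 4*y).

Factor the denominator: y*(y - 2)*(y - 1)*(y + 2).
Partial-fraction decomposition: -25/(24*(y + 2)) - 1/(3*(y - 1)) - 11/(8*(y - 2)) + 3/(4*y).
Integrate each term: A/(y−a) contributes A·log|y−a|.

3*log(y)/4 - 11*log(y - 2)/8 - log(y - 1)/3 - 25*log(y + 2)/24 + C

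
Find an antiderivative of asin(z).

Use integration by parts with u = arcsin(z), dv = dz.
Then du = 1/sqrt(-z**2 + 1) dz.

z*asin(z) + sqrt(-z**2 + 1) + C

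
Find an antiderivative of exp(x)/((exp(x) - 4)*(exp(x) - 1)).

log(exp(x) - 4)/3 - log(exp(x) - 1)/3 + C

Let u = e^x, du = e^x dx.
The integral becomes ∫ du/((u-1)(u-4)); decompose into partial fractions.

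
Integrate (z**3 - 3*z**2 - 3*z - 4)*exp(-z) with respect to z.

Use integration by parts with u = z**3 - 3*z**2 - 3*z - 4, dv = exp(-z) dz, so v = -exp(-z).
Apply parts 3 times (tabular method): alternate signs, differentiate u down to 0, integrate dv up.

(-z**3 + 3*z + 7)*exp(-z) + C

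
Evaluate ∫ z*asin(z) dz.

Use integration by parts with u = arcsin(z), dv = z dz.
Then du = 1/sqrt(-z**2 + 1) dz.

z**2*asin(z)/2 + z*sqrt(-z**2 + 1)/4 - asin(z)/4 + C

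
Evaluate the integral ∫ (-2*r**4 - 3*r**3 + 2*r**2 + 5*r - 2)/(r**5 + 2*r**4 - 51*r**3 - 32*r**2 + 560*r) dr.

Factor the denominator: r*(r - 5)*(r - 4)*(r + 4)*(r + 7).
Partial-fraction decomposition: -928/(693*(r + 7)) + 155/(432*(r + 4)) + 327/(176*(r - 4)) - 388/(135*(r - 5)) - 1/(280*r).
Integrate each term: A/(r−a) contributes A·log|r−a|.

-log(r)/280 - 388*log(r - 5)/135 + 327*log(r - 4)/176 + 155*log(r + 4)/432 - 928*log(r + 7)/693 + C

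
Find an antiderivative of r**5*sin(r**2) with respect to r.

-r**4*cos(r**2)/2 + r**2*sin(r**2) + cos(r**2) + C

Let u = r², du = 2r dr; rewrite as (1/2)∫ u^2·sin(1u) du.
Now integrate by parts 2 times.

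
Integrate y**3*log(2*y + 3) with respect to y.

y**4*log(2*y + 3)/4 - y**4/16 + y**3/8 - 9*y**2/32 + 27*y/32 - 81*log(2*y + 3)/64 + C

Use integration by parts with u = log(2*y + 3), dv = y**3 dy.
Then du = 2/(2*y + 3) dy and v = y**4/4.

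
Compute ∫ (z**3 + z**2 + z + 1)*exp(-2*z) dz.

Use integration by parts with u = z**3 + z**2 + z + 1, dv = exp(-2*z) dz, so v = -exp(-2*z)/2.
Apply parts 3 times (tabular method): alternate signs, differentiate u down to 0, integrate dv up.

(-4*z**3 - 10*z**2 - 14*z - 11)*exp(-2*z)/8 + C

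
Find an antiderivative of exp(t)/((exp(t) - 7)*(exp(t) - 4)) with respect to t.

Let u = e^t, du = e^t dt.
The integral becomes ∫ du/((u-4)(u-7)); decompose into partial fractions.

log(exp(t) - 7)/3 - log(exp(t) - 4)/3 + C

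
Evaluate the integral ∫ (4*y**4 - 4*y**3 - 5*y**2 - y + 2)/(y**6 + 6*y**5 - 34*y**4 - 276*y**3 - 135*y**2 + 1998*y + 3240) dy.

188*log(y - 6)/1215 - 85*log(y - 3)/3024 - 8911*log(y + 3)/972 + 603*log(y + 4)/35 - 131*log(y + 5)/16 - 98/(27*y + 81) + C

Factor the denominator: (y - 6)*(y - 3)*(y + 3)**2*(y + 4)*(y + 5).
Partial-fraction decomposition: -131/(16*(y + 5)) + 603/(35*(y + 4)) - 8911/(972*(y + 3)) + 98/(27*(y + 3)**2) - 85/(3024*(y - 3)) + 188/(1215*(y - 6)).
Integrate each term; A/(y−a) gives A·log|y−a|; A/(y−a)² gives −A/(y−a).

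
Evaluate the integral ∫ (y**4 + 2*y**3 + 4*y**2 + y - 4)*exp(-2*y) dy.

Use integration by parts with u = y**4 + 2*y**3 + 4*y**2 + y - 4, dv = exp(-2*y) dy, so v = -exp(-2*y)/2.
Apply parts 4 times (tabular method): alternate signs, differentiate u down to 0, integrate dv up.

(-2*y**4 - 8*y**3 - 20*y**2 - 22*y - 3)*exp(-2*y)/4 + C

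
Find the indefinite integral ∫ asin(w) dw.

Use integration by parts with u = arcsin(w), dv = dw.
Then du = 1/sqrt(-w**2 + 1) dw.

w*asin(w) + sqrt(-w**2 + 1) + C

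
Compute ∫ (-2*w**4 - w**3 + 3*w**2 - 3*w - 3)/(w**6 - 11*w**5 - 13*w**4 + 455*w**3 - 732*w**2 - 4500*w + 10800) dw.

257891*log(w - 6)/36300 - 659*log(w - 5)/90 + 29*log(w - 3)/168 - 391*log(w + 4)/6300 + 519*log(w + 5)/4840 + 907/(110*w - 660) + C

Factor the denominator: (w - 6)**2*(w - 5)*(w - 3)*(w + 4)*(w + 5).
Partial-fraction decomposition: 519/(4840*(w + 5)) - 391/(6300*(w + 4)) + 29/(168*(w - 3)) - 659/(90*(w - 5)) + 257891/(36300*(w - 6)) - 907/(110*(w - 6)**2).
Integrate each term; A/(w−a) gives A·log|w−a|; A/(w−a)² gives −A/(w−a).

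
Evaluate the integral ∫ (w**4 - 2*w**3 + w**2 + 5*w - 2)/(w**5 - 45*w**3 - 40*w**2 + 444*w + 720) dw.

Factor the denominator: (w - 6)*(w - 4)*(w + 2)*(w + 3)*(w + 5).
Partial-fraction decomposition: 97/(66*(w + 5)) - 127/(126*(w + 3)) + 1/(6*(w + 2)) - 3/(14*(w - 4)) + 58/(99*(w - 6)).
Integrate each term: A/(w−a) contributes A·log|w−a|.

58*log(w - 6)/99 - 3*log(w - 4)/14 + log(w + 2)/6 - 127*log(w + 3)/126 + 97*log(w + 5)/66 + C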